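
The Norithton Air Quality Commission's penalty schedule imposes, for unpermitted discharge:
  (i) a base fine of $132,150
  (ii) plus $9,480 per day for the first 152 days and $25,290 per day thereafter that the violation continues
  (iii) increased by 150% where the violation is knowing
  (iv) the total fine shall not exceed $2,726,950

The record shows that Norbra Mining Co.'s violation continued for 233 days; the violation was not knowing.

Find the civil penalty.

First 152 days: 152 × $9,480 = $1,440,960
Remaining days: (233 − 152) × $25,290 = $2,048,490
Per-day component: $1,440,960 + $2,048,490 = $3,489,450
Base plus per-day: $132,150 + $3,489,450 = $3,621,600
The violation was not knowing: no 150% increase.
Cap at $2,726,950: $3,621,600 exceeds the cap → $2,726,950

$2,726,950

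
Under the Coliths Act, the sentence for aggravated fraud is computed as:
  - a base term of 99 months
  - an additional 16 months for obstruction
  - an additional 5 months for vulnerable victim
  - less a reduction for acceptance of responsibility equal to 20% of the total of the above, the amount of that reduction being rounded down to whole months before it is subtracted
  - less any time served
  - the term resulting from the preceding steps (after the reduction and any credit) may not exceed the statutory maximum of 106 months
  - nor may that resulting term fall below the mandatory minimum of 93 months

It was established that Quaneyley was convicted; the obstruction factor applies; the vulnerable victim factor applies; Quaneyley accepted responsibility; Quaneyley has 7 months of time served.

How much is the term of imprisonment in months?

93 months

Obstruction enhancement: +16 months
Vulnerable victim enhancement: +5 months
Adjusted term: 99 months + 16 months + 5 months = 120 months
Acceptance of responsibility reduction: 20% of 120 months = 24 months (rounded down)
After reduction: 120 − 24 = 96 months
Less time served: 96 months − 7 months = 89 months
Cap at 106 months: 89 months is within the cap, no reduction.
Minimum 93 months: 89 months is below the minimum → 93 months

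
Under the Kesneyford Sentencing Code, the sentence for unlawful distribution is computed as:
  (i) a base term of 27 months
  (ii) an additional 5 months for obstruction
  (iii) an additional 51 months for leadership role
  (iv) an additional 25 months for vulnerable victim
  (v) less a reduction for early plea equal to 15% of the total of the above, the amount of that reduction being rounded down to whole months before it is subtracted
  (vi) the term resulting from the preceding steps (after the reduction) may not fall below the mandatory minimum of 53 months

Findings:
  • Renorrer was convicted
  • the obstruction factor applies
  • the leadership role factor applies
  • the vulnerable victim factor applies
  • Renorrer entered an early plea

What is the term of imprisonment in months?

Obstruction enhancement: +5 months
Leadership role enhancement: +51 months
Vulnerable victim enhancement: +25 months
Adjusted term: 27 months + 5 months + 51 months + 25 months = 108 months
Early plea reduction: 15% of 108 months = 16 months (rounded down)
After reduction: 108 − 16 = 92 months
Minimum 53 months: 92 months meets the minimum, no increase.

92 months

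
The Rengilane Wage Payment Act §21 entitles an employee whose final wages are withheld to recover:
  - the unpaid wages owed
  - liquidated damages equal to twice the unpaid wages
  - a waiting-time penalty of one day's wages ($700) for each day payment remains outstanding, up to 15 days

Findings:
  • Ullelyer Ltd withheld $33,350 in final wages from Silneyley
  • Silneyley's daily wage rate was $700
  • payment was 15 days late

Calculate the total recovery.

Total award: $110,550

Doubled: 2 × $33,350 = $66,700
Penalty days: min(15, 15) = 15
Waiting-time penalty: 15 × $700 = $10,500
Total award: $33,350 + $66,700 + $10,500 = $110,550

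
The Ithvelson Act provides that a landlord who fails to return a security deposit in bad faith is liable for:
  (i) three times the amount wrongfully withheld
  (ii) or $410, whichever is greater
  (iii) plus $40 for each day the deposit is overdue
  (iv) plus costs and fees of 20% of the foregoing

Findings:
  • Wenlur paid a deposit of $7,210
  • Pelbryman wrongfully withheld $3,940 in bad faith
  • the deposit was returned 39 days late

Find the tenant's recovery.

$16,056

Trebled: 3 × $3,940 = $11,820
Minimum $410: $11,820 meets the minimum, no increase.
Late-return penalty: 39 × $40 = $1,560
Damages plus late penalty: $11,820 + $1,560 = $13,380
Costs and fees: 20% of $13,380 = $2,676
Total recovery: $13,380 + $2,676 = $16,056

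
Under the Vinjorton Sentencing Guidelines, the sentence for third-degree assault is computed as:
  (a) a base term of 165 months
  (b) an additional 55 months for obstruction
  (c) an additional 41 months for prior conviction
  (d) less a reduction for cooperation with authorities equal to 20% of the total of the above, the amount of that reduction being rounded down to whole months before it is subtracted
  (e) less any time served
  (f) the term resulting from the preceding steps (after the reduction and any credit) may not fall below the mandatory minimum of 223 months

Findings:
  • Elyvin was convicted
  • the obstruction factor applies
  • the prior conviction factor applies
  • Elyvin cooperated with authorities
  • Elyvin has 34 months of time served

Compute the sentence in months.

Sentence: 223 months

Obstruction enhancement: +55 months
Prior conviction enhancement: +41 months
Adjusted term: 165 months + 55 months + 41 months = 261 months
Cooperation with authorities reduction: 20% of 261 months = 52 months (rounded down)
After reduction: 261 − 52 = 209 months
Less time served: 209 months − 34 months = 175 months
Minimum 223 months: 175 months is below the minimum → 223 months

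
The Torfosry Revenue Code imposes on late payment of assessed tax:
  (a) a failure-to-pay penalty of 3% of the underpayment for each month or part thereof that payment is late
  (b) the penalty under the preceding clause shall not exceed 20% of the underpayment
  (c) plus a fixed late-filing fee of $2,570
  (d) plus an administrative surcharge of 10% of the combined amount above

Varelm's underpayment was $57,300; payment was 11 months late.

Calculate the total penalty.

Accrued rate: 3% × 11 = 33%, capped at 20% → 20%
Failure-to-pay penalty: 20% of $57,300 = $11,460
Penalty before surcharge: $11,460 + $2,570 = $14,030
Administrative surcharge: 10% of $14,030 = $1,403
Total penalty: $14,030 + $1,403 = $15,433

Penalty: $15,433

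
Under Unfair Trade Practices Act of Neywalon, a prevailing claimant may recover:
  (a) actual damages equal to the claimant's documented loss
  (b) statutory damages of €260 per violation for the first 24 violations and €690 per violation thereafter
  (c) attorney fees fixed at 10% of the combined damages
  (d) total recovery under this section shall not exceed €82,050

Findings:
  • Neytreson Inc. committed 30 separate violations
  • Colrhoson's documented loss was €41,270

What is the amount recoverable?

First 24 violations: 24 × €260 = €6,240
Remaining violations: (30 − 24) × €690 = €4,140
Statutory damages: €6,240 + €4,140 = €10,380
Combined damages: €41,270 + €10,380 = €51,650
Attorney fees: 10% of €51,650 = €5,165
Total before cap: €51,650 + €5,165 = €56,815
Cap at €82,050: €56,815 is within the cap, no reduction.

€56,815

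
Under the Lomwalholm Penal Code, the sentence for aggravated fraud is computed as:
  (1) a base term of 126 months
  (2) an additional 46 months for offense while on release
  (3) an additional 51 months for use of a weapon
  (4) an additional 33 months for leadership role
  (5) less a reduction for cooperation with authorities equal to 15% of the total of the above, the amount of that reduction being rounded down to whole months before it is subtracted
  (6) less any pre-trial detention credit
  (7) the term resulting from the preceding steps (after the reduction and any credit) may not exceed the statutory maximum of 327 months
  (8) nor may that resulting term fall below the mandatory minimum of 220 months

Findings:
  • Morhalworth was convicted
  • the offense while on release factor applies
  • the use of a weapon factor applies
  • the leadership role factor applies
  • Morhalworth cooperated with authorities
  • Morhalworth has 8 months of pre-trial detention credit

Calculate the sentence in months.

Offense while on release enhancement: +46 months
Use of a weapon enhancement: +51 months
Leadership role enhancement: +33 months
Adjusted term: 126 months + 46 months + 51 months + 33 months = 256 months
Cooperation with authorities reduction: 15% of 256 months = 38 months (rounded down)
After reduction: 256 − 38 = 218 months
Less pre-trial detention credit: 218 months − 8 months = 210 months
Cap at 327 months: 210 months is within the cap, no reduction.
Minimum 220 months: 210 months is below the minimum → 220 months

Sentence: 220 months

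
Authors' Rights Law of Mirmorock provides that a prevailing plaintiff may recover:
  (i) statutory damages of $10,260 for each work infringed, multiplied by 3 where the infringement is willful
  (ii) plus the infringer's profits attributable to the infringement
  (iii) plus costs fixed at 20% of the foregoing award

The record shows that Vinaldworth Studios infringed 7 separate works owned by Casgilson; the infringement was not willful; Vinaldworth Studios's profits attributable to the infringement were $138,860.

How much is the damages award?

Statutory damages: 7 × $10,260 = $71,820
Infringement not willful: no ×3 enhancement.
Combined award: $71,820 + $138,860 = $210,680
Costs: 20% of $210,680 = $42,136
Award plus costs: $210,680 + $42,136 = $252,816

Award: $252,816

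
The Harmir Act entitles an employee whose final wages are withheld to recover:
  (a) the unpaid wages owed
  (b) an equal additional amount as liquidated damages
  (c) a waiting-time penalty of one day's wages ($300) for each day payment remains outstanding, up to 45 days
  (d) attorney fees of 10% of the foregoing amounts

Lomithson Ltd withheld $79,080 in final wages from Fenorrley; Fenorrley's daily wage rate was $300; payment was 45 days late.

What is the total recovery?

$188,826

Liquidated damages (equal amount): $79,080
Penalty days: min(45, 45) = 45
Waiting-time penalty: 45 × $300 = $13,500
Subtotal: $79,080 + $79,080 + $13,500 = $171,660
Attorney fees: 10% of $171,660 = $17,166
Total award: $171,660 + $17,166 = $188,826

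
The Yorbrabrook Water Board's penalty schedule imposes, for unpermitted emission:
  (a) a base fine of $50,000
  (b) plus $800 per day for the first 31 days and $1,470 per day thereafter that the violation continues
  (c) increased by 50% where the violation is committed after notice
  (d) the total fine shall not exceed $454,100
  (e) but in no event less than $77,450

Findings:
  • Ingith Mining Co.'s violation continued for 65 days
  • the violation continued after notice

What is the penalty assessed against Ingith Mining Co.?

$187,170

First 31 days: 31 × $800 = $24,800
Remaining days: (65 − 31) × $1,470 = $49,980
Per-day component: $24,800 + $49,980 = $74,780
Base plus per-day: $50,000 + $74,780 = $124,780
Enhancement: 50% of $124,780 = $62,390
Enhanced fine: $124,780 + $62,390 = $187,170
Cap at $454,100: $187,170 is within the cap, no reduction.
Minimum $77,450: $187,170 meets the minimum, no increase.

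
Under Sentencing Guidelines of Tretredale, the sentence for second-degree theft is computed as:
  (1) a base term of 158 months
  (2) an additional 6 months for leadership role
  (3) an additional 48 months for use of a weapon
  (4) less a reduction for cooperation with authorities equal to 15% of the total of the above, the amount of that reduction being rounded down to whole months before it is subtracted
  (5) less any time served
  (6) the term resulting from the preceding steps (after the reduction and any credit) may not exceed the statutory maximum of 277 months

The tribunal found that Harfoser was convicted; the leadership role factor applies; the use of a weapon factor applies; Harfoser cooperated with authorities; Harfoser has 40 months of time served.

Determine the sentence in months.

141 months

Leadership role enhancement: +6 months
Use of a weapon enhancement: +48 months
Adjusted term: 158 months + 6 months + 48 months = 212 months
Cooperation with authorities reduction: 15% of 212 months = 31 months (rounded down)
After reduction: 212 − 31 = 181 months
Less time served: 181 months − 40 months = 141 months
Cap at 277 months: 141 months is within the cap, no reduction.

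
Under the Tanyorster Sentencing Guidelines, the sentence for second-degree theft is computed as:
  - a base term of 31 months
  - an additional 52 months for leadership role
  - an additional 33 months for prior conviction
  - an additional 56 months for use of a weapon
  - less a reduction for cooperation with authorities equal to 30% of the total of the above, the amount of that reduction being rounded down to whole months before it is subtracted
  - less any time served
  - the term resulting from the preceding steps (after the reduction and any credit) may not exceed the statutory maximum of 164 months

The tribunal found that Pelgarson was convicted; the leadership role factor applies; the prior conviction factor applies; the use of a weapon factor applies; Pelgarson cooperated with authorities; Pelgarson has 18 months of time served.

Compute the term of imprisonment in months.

Leadership role enhancement: +52 months
Prior conviction enhancement: +33 months
Use of a weapon enhancement: +56 months
Adjusted term: 31 months + 52 months + 33 months + 56 months = 172 months
Cooperation with authorities reduction: 30% of 172 months = 51 months (rounded down)
After reduction: 172 − 51 = 121 months
Less time served: 121 months − 18 months = 103 months
Cap at 164 months: 103 months is within the cap, no reduction.

103 months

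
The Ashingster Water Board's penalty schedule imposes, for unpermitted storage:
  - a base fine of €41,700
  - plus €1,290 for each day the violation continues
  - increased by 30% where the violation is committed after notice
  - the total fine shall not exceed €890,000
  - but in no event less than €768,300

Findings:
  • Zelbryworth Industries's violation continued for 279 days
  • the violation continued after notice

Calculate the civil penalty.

€768,300

Per-day component: 279 × €1,290 = €359,910
Base plus per-day: €41,700 + €359,910 = €401,610
Enhancement: 30% of €401,610 = €120,483
Enhanced fine: €401,610 + €120,483 = €522,093
Cap at €890,000: €522,093 is within the cap, no reduction.
Minimum €768,300: €522,093 is below the minimum → €768,300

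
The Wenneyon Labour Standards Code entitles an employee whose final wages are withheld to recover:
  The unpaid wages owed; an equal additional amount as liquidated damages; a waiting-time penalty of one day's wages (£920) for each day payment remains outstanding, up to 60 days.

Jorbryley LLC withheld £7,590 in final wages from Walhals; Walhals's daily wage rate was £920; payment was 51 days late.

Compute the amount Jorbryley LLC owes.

£62,100

Liquidated damages (equal amount): £7,590
Penalty days: min(51, 60) = 51
Waiting-time penalty: 51 × £920 = £46,920
Total award: £7,590 + £7,590 + £46,920 = £62,100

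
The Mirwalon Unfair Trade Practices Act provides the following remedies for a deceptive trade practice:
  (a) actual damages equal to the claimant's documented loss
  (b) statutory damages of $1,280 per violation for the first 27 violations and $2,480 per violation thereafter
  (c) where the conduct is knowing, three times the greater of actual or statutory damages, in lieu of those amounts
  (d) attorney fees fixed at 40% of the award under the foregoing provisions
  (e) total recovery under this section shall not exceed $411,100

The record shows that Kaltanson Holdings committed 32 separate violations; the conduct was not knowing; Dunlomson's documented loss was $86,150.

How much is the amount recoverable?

$186,354

First 27 violations: 27 × $1,280 = $34,560
Remaining violations: (32 − 27) × $2,480 = $12,400
Statutory damages: $34,560 + $12,400 = $46,960
Conduct not knowing: the in-lieu enhancement does not apply.
Actual plus statutory damages: $86,150 + $46,960 = $133,110
Attorney fees: 40% of $133,110 = $53,244
Total before cap: $133,110 + $53,244 = $186,354
Cap at $411,100: $186,354 is within the cap, no reduction.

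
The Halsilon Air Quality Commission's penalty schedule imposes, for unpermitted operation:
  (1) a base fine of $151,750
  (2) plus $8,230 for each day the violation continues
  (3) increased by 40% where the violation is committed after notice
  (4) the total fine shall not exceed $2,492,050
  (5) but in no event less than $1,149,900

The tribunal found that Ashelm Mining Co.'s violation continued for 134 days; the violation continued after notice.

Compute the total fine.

Per-day component: 134 × $8,230 = $1,102,820
Base plus per-day: $151,750 + $1,102,820 = $1,254,570
Enhancement: 40% of $1,254,570 = $501,828
Enhanced fine: $1,254,570 + $501,828 = $1,756,398
Cap at $2,492,050: $1,756,398 is within the cap, no reduction.
Minimum $1,149,900: $1,756,398 meets the minimum, no increase.

$1,756,398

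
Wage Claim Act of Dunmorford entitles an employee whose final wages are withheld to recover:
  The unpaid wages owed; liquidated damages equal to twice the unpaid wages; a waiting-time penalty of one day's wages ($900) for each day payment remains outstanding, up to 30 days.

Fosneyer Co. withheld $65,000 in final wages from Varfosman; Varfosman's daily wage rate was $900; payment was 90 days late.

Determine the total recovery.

Doubled: 2 × $65,000 = $130,000
Penalty days: min(90, 30) = 30
Waiting-time penalty: 30 × $900 = $27,000
Total award: $65,000 + $130,000 + $27,000 = $222,000

$222,000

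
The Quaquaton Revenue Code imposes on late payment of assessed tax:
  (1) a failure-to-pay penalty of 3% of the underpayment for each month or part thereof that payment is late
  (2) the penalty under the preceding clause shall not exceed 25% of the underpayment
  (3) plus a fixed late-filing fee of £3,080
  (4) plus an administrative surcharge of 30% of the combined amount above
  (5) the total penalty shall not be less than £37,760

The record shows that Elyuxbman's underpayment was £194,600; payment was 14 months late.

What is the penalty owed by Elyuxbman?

£67,249

Accrued rate: 3% × 14 = 42%, capped at 25% → 25%
Failure-to-pay penalty: 25% of £194,600 = £48,650
Penalty before surcharge: £48,650 + £3,080 = £51,730
Administrative surcharge: 30% of £51,730 = £15,519
Total penalty: £51,730 + £15,519 = £67,249
Minimum £37,760: £67,249 meets the minimum, no increase.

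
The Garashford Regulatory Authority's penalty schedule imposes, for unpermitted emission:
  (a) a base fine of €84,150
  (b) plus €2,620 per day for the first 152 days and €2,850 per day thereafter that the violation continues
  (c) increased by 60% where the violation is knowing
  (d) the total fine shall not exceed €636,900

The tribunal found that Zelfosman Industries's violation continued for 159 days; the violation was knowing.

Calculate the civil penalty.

First 152 days: 152 × €2,620 = €398,240
Remaining days: (159 − 152) × €2,850 = €19,950
Per-day component: €398,240 + €19,950 = €418,190
Base plus per-day: €84,150 + €418,190 = €502,340
Enhancement: 60% of €502,340 = €301,404
Enhanced fine: €502,340 + €301,404 = €803,744
Cap at €636,900: €803,744 exceeds the cap → €636,900

Civil penalty: €636,900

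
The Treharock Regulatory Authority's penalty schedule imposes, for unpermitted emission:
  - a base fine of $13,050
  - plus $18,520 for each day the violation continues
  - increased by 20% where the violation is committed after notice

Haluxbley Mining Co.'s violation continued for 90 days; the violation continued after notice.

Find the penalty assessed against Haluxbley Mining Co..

$2,015,820

Per-day component: 90 × $18,520 = $1,666,800
Base plus per-day: $13,050 + $1,666,800 = $1,679,850
Enhancement: 20% of $1,679,850 = $335,970
Enhanced fine: $1,679,850 + $335,970 = $2,015,820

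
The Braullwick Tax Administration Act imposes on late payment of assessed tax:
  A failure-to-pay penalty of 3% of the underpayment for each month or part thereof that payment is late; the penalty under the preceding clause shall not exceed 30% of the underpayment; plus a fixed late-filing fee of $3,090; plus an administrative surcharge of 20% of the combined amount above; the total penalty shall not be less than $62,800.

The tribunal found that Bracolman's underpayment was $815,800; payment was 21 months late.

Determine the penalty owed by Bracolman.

Accrued rate: 3% × 21 = 63%, capped at 30% → 30%
Failure-to-pay penalty: 30% of $815,800 = $244,740
Penalty before surcharge: $244,740 + $3,090 = $247,830
Administrative surcharge: 20% of $247,830 = $49,566
Total penalty: $247,830 + $49,566 = $297,396
Minimum $62,800: $297,396 meets the minimum, no increase.

$297,396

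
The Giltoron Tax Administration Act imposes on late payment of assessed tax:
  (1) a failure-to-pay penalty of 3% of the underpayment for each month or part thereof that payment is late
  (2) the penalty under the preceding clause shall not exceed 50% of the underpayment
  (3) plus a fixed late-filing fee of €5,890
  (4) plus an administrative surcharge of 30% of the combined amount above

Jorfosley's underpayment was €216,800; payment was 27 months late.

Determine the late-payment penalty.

€148,577

Accrued rate: 3% × 27 = 81%, capped at 50% → 50%
Failure-to-pay penalty: 50% of €216,800 = €108,400
Penalty before surcharge: €108,400 + €5,890 = €114,290
Administrative surcharge: 30% of €114,290 = €34,287
Total penalty: €114,290 + €34,287 = €148,577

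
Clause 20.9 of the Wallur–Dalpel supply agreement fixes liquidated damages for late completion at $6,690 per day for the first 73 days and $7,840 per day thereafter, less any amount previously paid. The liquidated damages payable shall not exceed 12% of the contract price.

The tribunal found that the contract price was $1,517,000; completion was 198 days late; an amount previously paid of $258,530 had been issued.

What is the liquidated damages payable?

First 73 days: 73 × $6,690 = $488,370
Remaining days: (198 − 73) × $7,840 = $980,000
Accrued per-day damages: $488,370 + $980,000 = $1,468,370
Less amount previously paid: $1,468,370 − $258,530 = $1,209,840
Cap: 12% of $1,517,000 = $182,040
Cap at $182,040: $1,209,840 exceeds the cap → $182,040

$182,040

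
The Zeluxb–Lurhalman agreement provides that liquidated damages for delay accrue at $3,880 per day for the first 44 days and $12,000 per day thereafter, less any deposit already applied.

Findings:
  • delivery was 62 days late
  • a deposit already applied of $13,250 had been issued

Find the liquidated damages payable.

$373,470

First 44 days: 44 × $3,880 = $170,720
Remaining days: (62 − 44) × $12,000 = $216,000
Accrued per-day damages: $170,720 + $216,000 = $386,720
Less deposit already applied: $386,720 − $13,250 = $373,470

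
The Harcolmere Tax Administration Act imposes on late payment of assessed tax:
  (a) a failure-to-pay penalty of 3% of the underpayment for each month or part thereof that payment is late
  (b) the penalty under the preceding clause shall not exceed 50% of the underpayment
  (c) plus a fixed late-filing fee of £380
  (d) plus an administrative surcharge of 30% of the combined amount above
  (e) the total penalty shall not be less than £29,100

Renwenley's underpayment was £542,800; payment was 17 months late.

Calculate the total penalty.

Accrued rate: 3% × 17 = 51%, capped at 50% → 50%
Failure-to-pay penalty: 50% of £542,800 = £271,400
Penalty before surcharge: £271,400 + £380 = £271,780
Administrative surcharge: 30% of £271,780 = £81,534
Total penalty: £271,780 + £81,534 = £353,314
Minimum £29,100: £353,314 meets the minimum, no increase.

£353,314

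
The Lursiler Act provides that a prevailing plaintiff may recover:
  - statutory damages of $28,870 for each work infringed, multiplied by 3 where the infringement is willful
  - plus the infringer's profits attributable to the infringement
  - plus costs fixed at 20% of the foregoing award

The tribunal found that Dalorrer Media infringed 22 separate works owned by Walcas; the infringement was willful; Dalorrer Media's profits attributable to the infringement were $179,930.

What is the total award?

$2,502,420

Statutory damages: 22 × $28,870 = $635,140
Trebled: 3 × $635,140 = $1,905,420
Combined award: $1,905,420 + $179,930 = $2,085,350
Costs: 20% of $2,085,350 = $417,070
Award plus costs: $2,085,350 + $417,070 = $2,502,420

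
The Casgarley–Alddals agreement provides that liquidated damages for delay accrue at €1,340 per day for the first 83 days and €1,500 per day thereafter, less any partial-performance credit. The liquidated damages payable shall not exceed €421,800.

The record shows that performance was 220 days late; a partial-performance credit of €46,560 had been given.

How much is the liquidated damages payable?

€270,160

First 83 days: 83 × €1,340 = €111,220
Remaining days: (220 − 83) × €1,500 = €205,500
Accrued per-day damages: €111,220 + €205,500 = €316,720
Less partial-performance credit: €316,720 − €46,560 = €270,160
Cap at €421,800: €270,160 is within the cap, no reduction.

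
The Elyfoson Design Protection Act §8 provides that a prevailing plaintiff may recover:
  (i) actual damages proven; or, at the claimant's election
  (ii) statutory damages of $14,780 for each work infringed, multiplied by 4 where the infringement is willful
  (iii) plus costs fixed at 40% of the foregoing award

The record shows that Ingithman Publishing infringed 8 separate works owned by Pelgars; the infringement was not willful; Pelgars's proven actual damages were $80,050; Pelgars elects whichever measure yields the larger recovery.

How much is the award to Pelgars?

Statutory damages: 8 × $14,780 = $118,240
Infringement not willful: no ×4 enhancement.
Greater of actual damages ($80,050) or statutory damages ($118,240): $118,240
Costs: 40% of $118,240 = $47,296
Award plus costs: $118,240 + $47,296 = $165,536

$165,536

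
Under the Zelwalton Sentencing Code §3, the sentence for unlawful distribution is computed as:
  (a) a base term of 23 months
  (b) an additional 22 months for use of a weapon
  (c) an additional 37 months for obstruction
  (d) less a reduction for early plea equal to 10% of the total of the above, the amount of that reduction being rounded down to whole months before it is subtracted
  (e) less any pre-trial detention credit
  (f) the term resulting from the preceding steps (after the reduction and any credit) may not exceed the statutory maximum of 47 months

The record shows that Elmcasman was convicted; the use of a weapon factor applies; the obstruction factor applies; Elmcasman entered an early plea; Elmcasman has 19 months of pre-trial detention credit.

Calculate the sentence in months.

Use of a weapon enhancement: +22 months
Obstruction enhancement: +37 months
Adjusted term: 23 months + 22 months + 37 months = 82 months
Early plea reduction: 10% of 82 months = 8 months (rounded down)
After reduction: 82 − 8 = 74 months
Less pre-trial detention credit: 74 months − 19 months = 55 months
Cap at 47 months: 55 months exceeds the cap → 47 months

47 months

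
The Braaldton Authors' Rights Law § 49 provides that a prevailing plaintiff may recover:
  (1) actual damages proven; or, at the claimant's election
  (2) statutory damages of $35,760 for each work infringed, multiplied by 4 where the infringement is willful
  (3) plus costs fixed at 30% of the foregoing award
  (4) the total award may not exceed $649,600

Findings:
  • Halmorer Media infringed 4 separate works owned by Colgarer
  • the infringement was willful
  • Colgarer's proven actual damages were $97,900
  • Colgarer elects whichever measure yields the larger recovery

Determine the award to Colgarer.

$649,600

Statutory damages: 4 × $35,760 = $143,040
Multiplied by 4: 4 × $143,040 = $572,160
Greater of actual damages ($97,900) or enhanced statutory damages ($572,160): $572,160
Costs: 30% of $572,160 = $171,648
Award plus costs: $572,160 + $171,648 = $743,808
Cap at $649,600: $743,808 exceeds the cap → $649,600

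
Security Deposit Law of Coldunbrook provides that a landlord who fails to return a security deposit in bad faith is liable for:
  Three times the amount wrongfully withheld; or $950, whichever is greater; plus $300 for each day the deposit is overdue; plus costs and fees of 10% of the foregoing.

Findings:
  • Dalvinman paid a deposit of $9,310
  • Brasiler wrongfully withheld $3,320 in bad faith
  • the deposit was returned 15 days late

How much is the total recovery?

Recovery: $15,906

Trebled: 3 × $3,320 = $9,960
Minimum $950: $9,960 meets the minimum, no increase.
Late-return penalty: 15 × $300 = $4,500
Damages plus late penalty: $9,960 + $4,500 = $14,460
Costs and fees: 10% of $14,460 = $1,446
Total recovery: $14,460 + $1,446 = $15,906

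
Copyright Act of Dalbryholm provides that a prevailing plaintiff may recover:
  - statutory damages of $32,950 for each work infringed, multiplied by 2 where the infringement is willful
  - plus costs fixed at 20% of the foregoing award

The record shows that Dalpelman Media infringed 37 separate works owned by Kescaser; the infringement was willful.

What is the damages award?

$2,925,960

Statutory damages: 37 × $32,950 = $1,219,150
Doubled: 2 × $1,219,150 = $2,438,300
Costs: 20% of $2,438,300 = $487,660
Award plus costs: $2,438,300 + $487,660 = $2,925,960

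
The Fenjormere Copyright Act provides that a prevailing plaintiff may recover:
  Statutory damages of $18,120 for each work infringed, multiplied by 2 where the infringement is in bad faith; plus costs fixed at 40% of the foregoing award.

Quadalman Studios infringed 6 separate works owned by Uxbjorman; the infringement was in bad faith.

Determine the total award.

Statutory damages: 6 × $18,120 = $108,720
Doubled: 2 × $108,720 = $217,440
Costs: 40% of $217,440 = $86,976
Award plus costs: $217,440 + $86,976 = $304,416

$304,416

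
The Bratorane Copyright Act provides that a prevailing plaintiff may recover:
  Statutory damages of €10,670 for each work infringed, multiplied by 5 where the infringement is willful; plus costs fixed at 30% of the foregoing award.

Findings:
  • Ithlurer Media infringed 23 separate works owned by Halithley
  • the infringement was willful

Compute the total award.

Statutory damages: 23 × €10,670 = €245,410
Multiplied by 5: 5 × €245,410 = €1,227,050
Costs: 30% of €1,227,050 = €368,115
Award plus costs: €1,227,050 + €368,115 = €1,595,165

€1,595,165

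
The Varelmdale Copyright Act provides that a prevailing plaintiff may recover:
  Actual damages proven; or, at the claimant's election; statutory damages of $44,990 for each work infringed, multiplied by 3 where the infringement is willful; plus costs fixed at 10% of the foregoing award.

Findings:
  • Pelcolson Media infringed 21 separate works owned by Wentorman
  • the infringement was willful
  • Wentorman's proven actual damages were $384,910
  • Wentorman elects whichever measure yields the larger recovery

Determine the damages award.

Statutory damages: 21 × $44,990 = $944,790
Trebled: 3 × $944,790 = $2,834,370
Greater of actual damages ($384,910) or enhanced statutory damages ($2,834,370): $2,834,370
Costs: 10% of $2,834,370 = $283,437
Award plus costs: $2,834,370 + $283,437 = $3,117,807

$3,117,807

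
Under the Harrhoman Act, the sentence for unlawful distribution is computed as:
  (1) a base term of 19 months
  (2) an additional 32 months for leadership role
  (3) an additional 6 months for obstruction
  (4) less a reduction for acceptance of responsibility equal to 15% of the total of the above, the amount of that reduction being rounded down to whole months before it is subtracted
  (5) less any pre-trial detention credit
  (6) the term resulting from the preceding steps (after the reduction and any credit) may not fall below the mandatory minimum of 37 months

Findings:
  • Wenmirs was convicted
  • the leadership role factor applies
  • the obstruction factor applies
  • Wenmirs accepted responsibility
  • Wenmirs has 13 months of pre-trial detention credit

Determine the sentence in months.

Sentence: 37 months

Leadership role enhancement: +32 months
Obstruction enhancement: +6 months
Adjusted term: 19 months + 32 months + 6 months = 57 months
Acceptance of responsibility reduction: 15% of 57 months = 8 months (rounded down)
After reduction: 57 − 8 = 49 months
Less pre-trial detention credit: 49 months − 13 months = 36 months
Minimum 37 months: 36 months is below the minimum → 37 months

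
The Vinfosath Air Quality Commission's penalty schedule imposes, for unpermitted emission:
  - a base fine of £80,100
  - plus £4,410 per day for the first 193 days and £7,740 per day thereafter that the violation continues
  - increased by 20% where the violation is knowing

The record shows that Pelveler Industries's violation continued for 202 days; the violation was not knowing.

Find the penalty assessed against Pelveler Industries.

First 193 days: 193 × £4,410 = £851,130
Remaining days: (202 − 193) × £7,740 = £69,660
Per-day component: £851,130 + £69,660 = £920,790
Base plus per-day: £80,100 + £920,790 = £1,000,890
The violation was not knowing: no 20% increase.

£1,000,890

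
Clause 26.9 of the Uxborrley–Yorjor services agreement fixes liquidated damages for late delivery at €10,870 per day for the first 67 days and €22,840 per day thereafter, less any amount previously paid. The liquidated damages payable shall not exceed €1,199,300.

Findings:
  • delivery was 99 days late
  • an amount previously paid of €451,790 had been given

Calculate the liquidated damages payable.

First 67 days: 67 × €10,870 = €728,290
Remaining days: (99 − 67) × €22,840 = €730,880
Accrued per-day damages: €728,290 + €730,880 = €1,459,170
Less amount previously paid: €1,459,170 − €451,790 = €1,007,380
Cap at €1,199,300: €1,007,380 is within the cap, no reduction.

€1,007,380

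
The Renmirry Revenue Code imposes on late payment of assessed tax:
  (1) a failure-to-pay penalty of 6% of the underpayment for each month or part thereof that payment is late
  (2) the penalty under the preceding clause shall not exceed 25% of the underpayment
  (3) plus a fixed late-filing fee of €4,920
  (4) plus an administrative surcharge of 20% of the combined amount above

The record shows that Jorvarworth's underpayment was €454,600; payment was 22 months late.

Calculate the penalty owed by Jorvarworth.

€142,284

Accrued rate: 6% × 22 = 132%, capped at 25% → 25%
Failure-to-pay penalty: 25% of €454,600 = €113,650
Penalty before surcharge: €113,650 + €4,920 = €118,570
Administrative surcharge: 20% of €118,570 = €23,714
Total penalty: €118,570 + €23,714 = €142,284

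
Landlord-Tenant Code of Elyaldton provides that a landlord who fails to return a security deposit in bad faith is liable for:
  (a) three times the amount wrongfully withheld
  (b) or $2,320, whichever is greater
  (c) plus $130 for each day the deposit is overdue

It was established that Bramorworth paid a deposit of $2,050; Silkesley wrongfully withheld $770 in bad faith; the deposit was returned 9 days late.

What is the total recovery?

Trebled: 3 × $770 = $2,310
Minimum $2,320: $2,310 is below the minimum → $2,320
Late-return penalty: 9 × $130 = $1,170
Damages plus late penalty: $2,320 + $1,170 = $3,490

$3,490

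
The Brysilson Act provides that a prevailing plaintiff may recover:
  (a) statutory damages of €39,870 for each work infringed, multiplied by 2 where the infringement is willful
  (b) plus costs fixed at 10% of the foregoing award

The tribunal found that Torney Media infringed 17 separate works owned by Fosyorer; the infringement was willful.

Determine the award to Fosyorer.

Statutory damages: 17 × €39,870 = €677,790
Doubled: 2 × €677,790 = €1,355,580
Costs: 10% of €1,355,580 = €135,558
Award plus costs: €1,355,580 + €135,558 = €1,491,138

€1,491,138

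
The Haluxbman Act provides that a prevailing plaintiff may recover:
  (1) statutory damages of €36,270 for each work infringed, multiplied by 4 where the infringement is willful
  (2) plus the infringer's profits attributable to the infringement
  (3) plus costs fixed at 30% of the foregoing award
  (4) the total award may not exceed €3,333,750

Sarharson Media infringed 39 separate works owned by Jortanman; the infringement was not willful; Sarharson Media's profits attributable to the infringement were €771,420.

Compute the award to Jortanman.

€2,841,735

Statutory damages: 39 × €36,270 = €1,414,530
Infringement not willful: no ×4 enhancement.
Combined award: €1,414,530 + €771,420 = €2,185,950
Costs: 30% of €2,185,950 = €655,785
Award plus costs: €2,185,950 + €655,785 = €2,841,735
Cap at €3,333,750: €2,841,735 is within the cap, no reduction.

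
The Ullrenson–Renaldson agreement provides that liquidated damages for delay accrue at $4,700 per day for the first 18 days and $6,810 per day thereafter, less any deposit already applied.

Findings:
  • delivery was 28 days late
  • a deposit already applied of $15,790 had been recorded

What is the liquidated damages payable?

First 18 days: 18 × $4,700 = $84,600
Remaining days: (28 − 18) × $6,810 = $68,100
Accrued per-day damages: $84,600 + $68,100 = $152,700
Less deposit already applied: $152,700 − $15,790 = $136,910

Liquidated damages: $136,910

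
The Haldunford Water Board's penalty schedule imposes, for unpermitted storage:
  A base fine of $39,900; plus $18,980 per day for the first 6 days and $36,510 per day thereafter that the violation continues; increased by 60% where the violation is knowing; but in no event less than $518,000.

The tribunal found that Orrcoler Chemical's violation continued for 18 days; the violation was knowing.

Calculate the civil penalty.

$947,040

First 6 days: 6 × $18,980 = $113,880
Remaining days: (18 − 6) × $36,510 = $438,120
Per-day component: $113,880 + $438,120 = $552,000
Base plus per-day: $39,900 + $552,000 = $591,900
Enhancement: 60% of $591,900 = $355,140
Enhanced fine: $591,900 + $355,140 = $947,040
Minimum $518,000: $947,040 meets the minimum, no increase.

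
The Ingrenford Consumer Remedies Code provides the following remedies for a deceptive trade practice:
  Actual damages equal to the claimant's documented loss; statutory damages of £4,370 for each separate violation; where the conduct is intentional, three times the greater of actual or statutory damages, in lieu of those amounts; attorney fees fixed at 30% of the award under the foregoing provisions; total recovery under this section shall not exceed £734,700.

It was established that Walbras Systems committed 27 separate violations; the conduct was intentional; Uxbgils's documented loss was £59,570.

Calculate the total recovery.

Statutory damages: 27 × £4,370 = £117,990
Greater of actual damages (£59,570) or statutory damages (£117,990): £117,990
Trebled: 3 × £117,990 = £353,970
Attorney fees: 30% of £353,970 = £106,191
Total before cap: £353,970 + £106,191 = £460,161
Cap at £734,700: £460,161 is within the cap, no reduction.

£460,161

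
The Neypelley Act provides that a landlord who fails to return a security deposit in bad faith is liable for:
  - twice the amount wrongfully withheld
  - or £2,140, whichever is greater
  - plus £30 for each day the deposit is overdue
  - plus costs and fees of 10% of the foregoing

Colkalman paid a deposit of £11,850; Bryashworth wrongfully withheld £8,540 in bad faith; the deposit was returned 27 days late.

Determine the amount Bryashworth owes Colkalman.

Doubled: 2 × £8,540 = £17,080
Minimum £2,140: £17,080 meets the minimum, no increase.
Late-return penalty: 27 × £30 = £810
Damages plus late penalty: £17,080 + £810 = £17,890
Costs and fees: 10% of £17,890 = £1,789
Total recovery: £17,890 + £1,789 = £19,679

£19,679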